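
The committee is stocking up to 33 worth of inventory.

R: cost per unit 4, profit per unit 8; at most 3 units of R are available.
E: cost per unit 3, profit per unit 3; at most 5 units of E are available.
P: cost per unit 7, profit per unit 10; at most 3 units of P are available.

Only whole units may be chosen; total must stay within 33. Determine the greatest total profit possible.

54

R has the best ratio (8/4); taking only R gives at most 3×8 = 24 (stopped by the supply cap of 3).
Mixing does better — 3×R and 3×P: cost 33 ≤ 33, profit 3·8 + 3·10 = 54.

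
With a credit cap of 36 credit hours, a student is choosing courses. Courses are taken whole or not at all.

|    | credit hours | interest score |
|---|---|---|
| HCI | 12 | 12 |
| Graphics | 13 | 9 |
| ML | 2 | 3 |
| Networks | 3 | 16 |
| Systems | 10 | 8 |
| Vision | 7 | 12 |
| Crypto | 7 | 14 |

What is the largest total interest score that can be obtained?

Take HCI, ML, Networks, Vision, and Crypto: credit hours 12 + 2 + 3 + 7 + 7 = 31 ≤ 36, interest score 12 + 3 + 16 + 12 + 14 = 57.
No other feasible combination does better.

57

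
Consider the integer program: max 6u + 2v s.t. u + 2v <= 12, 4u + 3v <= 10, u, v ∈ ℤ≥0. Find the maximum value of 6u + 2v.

Relaxing integrality, the LP optimum is 15.00 at (u,v) = (2.5, 0), which is not an integer point.
(u,v)=(2,0): 1·2+2·0=2≤12, 4·2+3·0=8≤10, objective 12.
(u,v)=(1,1): 1·1+2·1=3≤12, 4·1+3·1=7≤10, objective 8.
(u,v)=(1,0): 1·1+2·0=1≤12, 4·1+3·0=4≤10, objective 6.
Maximum is 12 at (u,v)=(2,0).

12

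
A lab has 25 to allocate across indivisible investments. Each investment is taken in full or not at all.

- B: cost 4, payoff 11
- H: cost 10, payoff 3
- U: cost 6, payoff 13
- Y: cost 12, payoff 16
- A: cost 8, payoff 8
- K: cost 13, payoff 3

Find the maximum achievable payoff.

40

Allowing fractional choices, the relaxed optimum would be about 43.0, but investments are indivisible.
B + U + A: cost 4 + 6 + 8 = 18 ≤ 25, payoff 11 + 13 + 8 = 32.
B + Y + A: cost 4 + 12 + 8 = 24 ≤ 25, payoff 11 + 16 + 8 = 35.
B + U + Y: cost 4 + 6 + 12 = 22 ≤ 25, payoff 11 + 13 + 16 = 40.
Best is B, U, and Y with total payoff 40.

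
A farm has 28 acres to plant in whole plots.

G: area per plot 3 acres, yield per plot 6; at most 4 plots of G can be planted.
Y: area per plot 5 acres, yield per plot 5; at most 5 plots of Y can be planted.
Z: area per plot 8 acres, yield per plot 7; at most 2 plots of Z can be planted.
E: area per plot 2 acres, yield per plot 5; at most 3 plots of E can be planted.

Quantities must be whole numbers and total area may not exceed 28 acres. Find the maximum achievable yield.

Take 4×G, 2×Y, and 3×E: area 28 ≤ 28, yield 4·6 + 2·5 + 3·5 = 49.
E has the best ratio (5/2) and is taken to its limit of 3; remaining capacity is filled optimally with the others.

49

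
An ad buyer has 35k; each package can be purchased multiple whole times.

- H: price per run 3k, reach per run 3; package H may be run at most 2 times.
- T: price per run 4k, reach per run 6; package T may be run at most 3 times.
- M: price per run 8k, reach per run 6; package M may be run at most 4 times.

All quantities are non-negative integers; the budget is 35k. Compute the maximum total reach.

36

T has the best ratio (6/4); taking only T gives at most 3×6 = 18 (stopped by the supply cap of 3).
Mixing does better — 2×H, 3×T, and 2×M: price 34 ≤ 35, reach 2·3 + 3·6 + 2·6 = 36.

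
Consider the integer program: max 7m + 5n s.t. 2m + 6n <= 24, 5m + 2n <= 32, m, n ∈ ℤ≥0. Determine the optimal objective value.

47

Relaxing integrality, the LP optimum is 49.54 at (m,n) = (5.54, 2.15), which is not an integer point.
(m,n)=(6,1): 2·6+6·1=18≤24, 5·6+2·1=32≤32, objective 47.
(m,n)=(5,2): 2·5+6·2=22≤24, 5·5+2·2=29≤32, objective 45.
(m,n)=(6,0): 2·6+6·0=12≤24, 5·6+2·0=30≤32, objective 42.
No feasible integer point exceeds 47.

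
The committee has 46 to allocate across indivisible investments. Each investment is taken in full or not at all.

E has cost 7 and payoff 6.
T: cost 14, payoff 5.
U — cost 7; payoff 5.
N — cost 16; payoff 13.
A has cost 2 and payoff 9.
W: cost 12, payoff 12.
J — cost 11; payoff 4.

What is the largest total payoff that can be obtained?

45

Take E, U, N, A, and W: cost 7 + 7 + 16 + 2 + 12 = 44 ≤ 46, payoff 6 + 5 + 13 + 9 + 12 = 45.
No other feasible combination does better.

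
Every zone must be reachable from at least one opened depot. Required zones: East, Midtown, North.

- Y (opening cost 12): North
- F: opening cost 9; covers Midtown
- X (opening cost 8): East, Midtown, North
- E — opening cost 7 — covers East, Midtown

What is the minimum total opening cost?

8

X alone covers East, Midtown, North — every zone.
Total opening cost: 8.
No cover costs less than 8.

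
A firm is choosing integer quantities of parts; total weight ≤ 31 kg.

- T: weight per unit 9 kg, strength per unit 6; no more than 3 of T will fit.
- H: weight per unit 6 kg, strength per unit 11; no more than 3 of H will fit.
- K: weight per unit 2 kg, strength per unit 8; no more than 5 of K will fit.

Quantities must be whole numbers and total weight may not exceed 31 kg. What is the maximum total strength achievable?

73

This is a bounded integer knapsack.
Take 3×H and 5×K: weight 28 ≤ 31, strength 3·11 + 5·8 = 73.
K has the best ratio (8/2) and is taken to its limit of 5; remaining capacity is filled optimally with the others.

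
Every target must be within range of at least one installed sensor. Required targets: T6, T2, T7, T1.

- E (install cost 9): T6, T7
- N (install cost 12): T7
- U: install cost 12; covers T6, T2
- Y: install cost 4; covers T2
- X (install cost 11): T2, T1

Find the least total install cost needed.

The greedy cost-per-new-target heuristic would pick Y, E, and X for 24, but a cheaper cover exists.
Choose E and X: together they cover T6, T2, T7, T1 — every target.
Total install cost: 9 + 11 = 20.
No cover costs less than 20.

20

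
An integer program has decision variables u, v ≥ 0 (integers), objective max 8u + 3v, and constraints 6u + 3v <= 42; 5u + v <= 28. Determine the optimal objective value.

(u,v)=(4,6) is feasible, giving 50.
(u,v)=(5,3) is feasible, giving 49.
(u,v)=(4,5) is feasible, giving 47.
(u,v)=(3,7) is feasible, giving 45.
No feasible integer point exceeds 50.

50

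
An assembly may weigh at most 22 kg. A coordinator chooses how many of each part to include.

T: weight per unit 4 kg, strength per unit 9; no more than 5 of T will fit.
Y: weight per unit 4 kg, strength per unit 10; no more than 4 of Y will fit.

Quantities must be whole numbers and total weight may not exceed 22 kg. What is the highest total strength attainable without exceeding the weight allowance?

Take 1×T and 4×Y: weight 20 ≤ 22, strength 1·9 + 4·10 = 49.
Y has the best ratio (10/4) and is taken to its limit of 4; remaining capacity is filled optimally with the others.

49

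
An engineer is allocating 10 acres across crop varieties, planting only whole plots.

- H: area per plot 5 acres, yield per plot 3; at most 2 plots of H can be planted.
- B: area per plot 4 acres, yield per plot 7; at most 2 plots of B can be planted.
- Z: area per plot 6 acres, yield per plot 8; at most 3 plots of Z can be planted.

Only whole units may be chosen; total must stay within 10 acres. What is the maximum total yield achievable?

15

1×B and 1×Z: area 10 ≤ 10, yield 1·7 + 1·8 = 15.
2×B: area 8 ≤ 10, yield 2·7 = 14.
Best is 15.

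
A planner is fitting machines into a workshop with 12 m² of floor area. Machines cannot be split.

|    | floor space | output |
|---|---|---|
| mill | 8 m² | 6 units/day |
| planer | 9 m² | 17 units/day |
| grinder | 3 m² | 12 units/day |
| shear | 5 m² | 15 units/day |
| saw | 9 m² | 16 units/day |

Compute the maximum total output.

29

Allowing fractional choices, the relaxed optimum would be about 34.6, but machines are indivisible.
planer + grinder: floor space 9 + 3 = 12 ≤ 12, output 17 + 12 = 29.
grinder + saw: floor space 3 + 9 = 12 ≤ 12, output 12 + 16 = 28.
grinder + shear: floor space 3 + 5 = 8 ≤ 12, output 12 + 15 = 27.
Best is planer and grinder with total output 29.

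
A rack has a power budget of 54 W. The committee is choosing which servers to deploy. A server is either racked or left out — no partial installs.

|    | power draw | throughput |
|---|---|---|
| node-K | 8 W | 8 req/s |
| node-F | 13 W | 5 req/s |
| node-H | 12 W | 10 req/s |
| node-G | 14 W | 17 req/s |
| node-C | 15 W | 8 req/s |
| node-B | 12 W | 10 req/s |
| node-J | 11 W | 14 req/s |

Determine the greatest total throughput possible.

node-H + node-G + node-B + node-J: power draw 12 + 14 + 12 + 11 = 49 ≤ 54, throughput 10 + 17 + 10 + 14 = 51.
node-K + node-H + node-G + node-J: power draw 8 + 12 + 14 + 11 = 45 ≤ 54, throughput 8 + 10 + 17 + 14 = 49.
node-K + node-G + node-B + node-J: power draw 8 + 14 + 12 + 11 = 45 ≤ 54, throughput 8 + 17 + 10 + 14 = 49.
Best is node-H, node-G, node-B, and node-J with total throughput 51.

51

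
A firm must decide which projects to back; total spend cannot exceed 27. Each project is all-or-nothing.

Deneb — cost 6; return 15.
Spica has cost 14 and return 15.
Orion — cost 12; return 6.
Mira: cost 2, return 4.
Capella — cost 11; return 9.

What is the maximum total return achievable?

Allowing fractional choices, the relaxed optimum would be about 38.1, but projects are indivisible.
Deneb + Mira + Capella: cost 6 + 2 + 11 = 19 ≤ 27, return 15 + 4 + 9 = 28.
Deneb + Spica: cost 6 + 14 = 20 ≤ 27, return 15 + 15 = 30.
Deneb + Spica + Mira: cost 6 + 14 + 2 = 22 ≤ 27, return 15 + 15 + 4 = 34.
Best is Deneb, Spica, and Mira with total return 34.

34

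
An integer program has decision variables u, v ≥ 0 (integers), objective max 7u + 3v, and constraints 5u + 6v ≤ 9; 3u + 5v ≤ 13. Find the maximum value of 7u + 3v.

7

The continuous relaxation peaks at (1.8, 0) with value 12.60; rounding to a feasible lattice point costs some objective.
(u,v)=(1,0): 5·1+6·0=5≤9, 3·1+5·0=3≤13, objective 7.
(u,v)=(0,1): 5·0+6·1=6≤9, 3·0+5·1=5≤13, objective 3.
(u,v)=(0,0): 5·0+6·0=0≤9, 3·0+5·0=0≤13, objective 0.
The best lattice point is (1,0), giving 7.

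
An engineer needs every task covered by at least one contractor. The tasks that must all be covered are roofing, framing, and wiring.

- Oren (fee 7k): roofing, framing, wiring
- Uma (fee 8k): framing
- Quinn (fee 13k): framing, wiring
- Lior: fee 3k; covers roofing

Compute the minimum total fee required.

7

This is a weighted set-cover instance.
Oren alone covers roofing, framing, wiring — every task.
Total fee: 7.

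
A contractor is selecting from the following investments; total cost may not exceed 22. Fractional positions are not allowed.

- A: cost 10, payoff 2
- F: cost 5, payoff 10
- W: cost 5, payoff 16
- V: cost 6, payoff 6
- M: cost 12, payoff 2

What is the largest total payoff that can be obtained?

32

This is a 0-1 knapsack instance.
Take F, W, and V: cost 5 + 5 + 6 = 16 ≤ 22, payoff 10 + 16 + 6 = 32.
No other feasible combination does better.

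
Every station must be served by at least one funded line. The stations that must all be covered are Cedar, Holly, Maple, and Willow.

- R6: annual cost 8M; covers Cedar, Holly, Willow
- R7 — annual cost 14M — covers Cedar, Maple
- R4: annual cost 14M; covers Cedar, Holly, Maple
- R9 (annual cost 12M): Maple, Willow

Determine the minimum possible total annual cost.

20

This is a weighted set-cover instance.
Choose R6 and R9: together they cover Cedar, Holly, Maple, Willow — every station.
Total annual cost: 8 + 12 = 20.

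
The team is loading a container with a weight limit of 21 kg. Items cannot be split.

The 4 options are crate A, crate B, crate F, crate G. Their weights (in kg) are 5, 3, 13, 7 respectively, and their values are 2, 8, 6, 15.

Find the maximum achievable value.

25

This is a 0-1 knapsack instance.
Allowing fractional choices, the relaxed optimum would be about 28.1, but items are indivisible.
crate B + crate G: weight 3 + 7 = 10 ≤ 21, value 8 + 15 = 23.
crate F + crate G: weight 13 + 7 = 20 ≤ 21, value 6 + 15 = 21.
crate A + crate B + crate G: weight 5 + 3 + 7 = 15 ≤ 21, value 2 + 8 + 15 = 25.
Best is crate A, crate B, and crate G with total value 25.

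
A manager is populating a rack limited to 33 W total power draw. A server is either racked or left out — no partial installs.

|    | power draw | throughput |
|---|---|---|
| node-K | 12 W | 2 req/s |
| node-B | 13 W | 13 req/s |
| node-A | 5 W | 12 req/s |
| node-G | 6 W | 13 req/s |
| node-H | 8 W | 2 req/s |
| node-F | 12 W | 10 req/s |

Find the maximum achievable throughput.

40

node-B + node-A + node-G + node-H: power draw 13 + 5 + 6 + 8 = 32 ≤ 33, throughput 13 + 12 + 13 + 2 = 40.
node-A + node-G + node-H + node-F: power draw 5 + 6 + 8 + 12 = 31 ≤ 33, throughput 12 + 13 + 2 + 10 = 37.
node-B + node-A + node-G: power draw 13 + 5 + 6 = 24 ≤ 33, throughput 13 + 12 + 13 = 38.
Best is node-B, node-A, node-G, and node-H with total throughput 40.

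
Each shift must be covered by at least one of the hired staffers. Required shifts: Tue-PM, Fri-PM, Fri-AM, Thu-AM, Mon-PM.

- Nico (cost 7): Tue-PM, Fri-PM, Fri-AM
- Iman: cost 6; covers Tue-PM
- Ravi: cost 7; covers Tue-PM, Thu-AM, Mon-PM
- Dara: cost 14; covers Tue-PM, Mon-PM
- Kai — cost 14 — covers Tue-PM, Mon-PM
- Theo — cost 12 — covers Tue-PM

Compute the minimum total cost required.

14

Choose Nico and Ravi: together they cover Tue-PM, Fri-PM, Fri-AM, Thu-AM, Mon-PM — every shift.
Total cost: 7 + 7 = 14.
No cover costs less than 14.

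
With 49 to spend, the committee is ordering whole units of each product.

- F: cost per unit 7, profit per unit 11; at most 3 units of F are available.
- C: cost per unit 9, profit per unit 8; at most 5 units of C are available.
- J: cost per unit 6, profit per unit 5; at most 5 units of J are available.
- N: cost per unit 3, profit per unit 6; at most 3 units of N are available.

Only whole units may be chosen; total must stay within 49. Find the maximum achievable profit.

N has the best ratio (6/3); taking only N gives at most 3×6 = 18 (stopped by the supply cap of 3).
Mixing does better — 3×F, 2×C, and 3×N: cost 48 ≤ 49, profit 3·11 + 2·8 + 3·6 = 67.

67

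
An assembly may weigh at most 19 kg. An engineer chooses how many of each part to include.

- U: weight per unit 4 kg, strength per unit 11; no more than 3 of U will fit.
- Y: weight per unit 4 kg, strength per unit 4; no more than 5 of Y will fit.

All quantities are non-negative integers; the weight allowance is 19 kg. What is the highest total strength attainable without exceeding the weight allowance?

This is a bounded integer knapsack.
U has the best ratio (11/4); taking only U gives at most 3×11 = 33 (stopped by the supply cap of 3).
Mixing does better — 3×U and 1×Y: weight 16 ≤ 19, strength 3·11 + 1·4 = 37.

37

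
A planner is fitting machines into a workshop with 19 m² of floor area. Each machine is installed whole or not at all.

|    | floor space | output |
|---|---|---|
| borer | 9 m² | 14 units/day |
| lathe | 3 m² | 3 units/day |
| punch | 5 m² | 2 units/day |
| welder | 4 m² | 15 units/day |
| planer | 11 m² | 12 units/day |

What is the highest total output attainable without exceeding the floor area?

32

borer + lathe + welder: floor space 9 + 3 + 4 = 16 ≤ 19, output 14 + 3 + 15 = 32.
lathe + welder + planer: floor space 3 + 4 + 11 = 18 ≤ 19, output 3 + 15 + 12 = 30.
borer + punch + welder: floor space 9 + 5 + 4 = 18 ≤ 19, output 14 + 2 + 15 = 31.
Best is borer, lathe, and welder with total output 32.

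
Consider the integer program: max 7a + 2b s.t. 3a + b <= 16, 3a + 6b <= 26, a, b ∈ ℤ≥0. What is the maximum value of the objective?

37

The continuous relaxation peaks at (5.33, 0) with value 37.33; rounding to a feasible lattice point costs some objective.
(a,b)=(5,1): 3·5+1·1=16≤16, 3·5+6·1=21≤26, objective 37.
(a,b)=(5,0): 3·5+1·0=15≤16, 3·5+6·0=15≤26, objective 35.
(a,b)=(4,2): 3·4+1·2=14≤16, 3·4+6·2=24≤26, objective 32.
(a,b)=(4,1): 3·4+1·1=13≤16, 3·4+6·1=18≤26, objective 30.
No feasible integer point exceeds 37.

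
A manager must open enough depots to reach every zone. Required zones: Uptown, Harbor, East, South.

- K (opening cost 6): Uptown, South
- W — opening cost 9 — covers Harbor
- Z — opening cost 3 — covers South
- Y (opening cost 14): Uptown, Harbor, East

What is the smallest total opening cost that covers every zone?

Choose Z and Y: together they cover Uptown, Harbor, East, South — every zone.
Total opening cost: 3 + 14 = 17.

17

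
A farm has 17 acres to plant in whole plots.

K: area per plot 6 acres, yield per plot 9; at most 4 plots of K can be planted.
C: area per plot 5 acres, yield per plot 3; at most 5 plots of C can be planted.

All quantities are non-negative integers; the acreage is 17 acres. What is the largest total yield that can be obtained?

K has the best ratio (9/6); taking only K gives at most 2×9 = 18 (stopped by the area limit).
Mixing does better — 2×K and 1×C: area 17 ≤ 17, yield 2·9 + 1·3 = 21.

21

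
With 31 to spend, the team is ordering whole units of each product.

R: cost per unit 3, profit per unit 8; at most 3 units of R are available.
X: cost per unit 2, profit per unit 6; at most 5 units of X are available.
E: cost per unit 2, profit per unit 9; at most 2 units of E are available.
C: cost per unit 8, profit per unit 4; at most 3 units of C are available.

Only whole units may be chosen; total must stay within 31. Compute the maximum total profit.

76

E has the best ratio (9/2); taking only E gives at most 2×9 = 18 (stopped by the supply cap of 2).
Mixing does better — 3×R, 5×X, 2×E, and 1×C: cost 31 ≤ 31, profit 3·8 + 5·6 + 2·9 + 1·4 = 76.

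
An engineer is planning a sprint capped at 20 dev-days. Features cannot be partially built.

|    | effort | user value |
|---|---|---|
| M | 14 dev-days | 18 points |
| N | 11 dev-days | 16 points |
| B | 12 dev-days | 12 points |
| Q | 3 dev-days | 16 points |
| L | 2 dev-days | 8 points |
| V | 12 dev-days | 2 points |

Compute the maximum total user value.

42

Allowing fractional choices, the relaxed optimum would be about 45.1, but features are indivisible.
N + Q + L: effort 11 + 3 + 2 = 16 ≤ 20, user value 16 + 16 + 8 = 40.
B + Q + L: effort 12 + 3 + 2 = 17 ≤ 20, user value 12 + 16 + 8 = 36.
M + Q + L: effort 14 + 3 + 2 = 19 ≤ 20, user value 18 + 16 + 8 = 42.
Best is M, Q, and L with total user value 42.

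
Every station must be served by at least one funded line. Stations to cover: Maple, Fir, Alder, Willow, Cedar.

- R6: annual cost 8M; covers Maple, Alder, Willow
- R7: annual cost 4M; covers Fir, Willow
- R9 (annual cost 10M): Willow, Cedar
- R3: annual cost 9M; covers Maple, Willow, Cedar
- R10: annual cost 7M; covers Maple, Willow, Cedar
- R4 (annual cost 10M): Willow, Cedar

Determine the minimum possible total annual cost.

19

This is an integer covering problem.
Choose R6, R7, and R10: together they cover Maple, Fir, Alder, Willow, Cedar — every station.
Total annual cost: 8 + 4 + 7 = 19.
No cover costs less than 19.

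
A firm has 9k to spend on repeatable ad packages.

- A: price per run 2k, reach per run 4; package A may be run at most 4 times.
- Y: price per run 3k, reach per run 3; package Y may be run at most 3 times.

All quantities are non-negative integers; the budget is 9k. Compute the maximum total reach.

16

This is a bounded integer knapsack.
A has the best ratio (4/2); taking only A gives at most 4×4 = 16 (stopped by the price limit).
Optimal: 4×A: price 8 ≤ 9, reach 4·4 = 16.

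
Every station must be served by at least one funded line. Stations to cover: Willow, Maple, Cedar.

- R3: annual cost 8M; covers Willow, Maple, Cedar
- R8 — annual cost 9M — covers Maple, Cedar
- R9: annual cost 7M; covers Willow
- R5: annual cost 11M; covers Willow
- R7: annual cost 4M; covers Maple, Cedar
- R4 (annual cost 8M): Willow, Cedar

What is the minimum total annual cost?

8

The greedy cost-per-new-station heuristic would pick R7 and R9 for 11, but a cheaper cover exists.
R3 alone covers Willow, Maple, Cedar — every station.
Total annual cost: 8.
No cover costs less than 8.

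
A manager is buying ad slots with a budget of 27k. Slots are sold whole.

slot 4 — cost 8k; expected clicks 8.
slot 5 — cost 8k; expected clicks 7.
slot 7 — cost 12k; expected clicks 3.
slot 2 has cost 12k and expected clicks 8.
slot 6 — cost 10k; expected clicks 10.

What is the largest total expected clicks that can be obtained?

25

Allowing fractional choices, the relaxed optimum would be about 25.7, but ad slots are indivisible.
slot 4 + slot 6: cost 8 + 10 = 18 ≤ 27, expected clicks 8 + 10 = 18.
slot 4 + slot 5 + slot 6: cost 8 + 8 + 10 = 26 ≤ 27, expected clicks 8 + 7 + 10 = 25.
Best is slot 4, slot 5, and slot 6 with total expected clicks 25.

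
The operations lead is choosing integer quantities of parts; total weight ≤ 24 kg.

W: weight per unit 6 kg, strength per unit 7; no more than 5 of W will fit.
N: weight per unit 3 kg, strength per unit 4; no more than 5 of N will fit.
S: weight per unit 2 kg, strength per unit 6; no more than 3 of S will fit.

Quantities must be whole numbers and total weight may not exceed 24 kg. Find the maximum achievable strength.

41

Take 1×W, 4×N, and 3×S: weight 24 ≤ 24, strength 1·7 + 4·4 + 3·6 = 41.
S has the best ratio (6/2) and is taken to its limit of 3; remaining capacity is filled optimally with the others.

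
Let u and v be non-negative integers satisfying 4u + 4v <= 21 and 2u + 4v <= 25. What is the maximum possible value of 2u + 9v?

Relaxing integrality, the LP optimum is 47.25 at (u,v) = (0, 5.25), which is not an integer point.
(u,v)=(0,5): 4·0+4·5=20≤21, 2·0+4·5=20≤25, objective 45.
(u,v)=(1,4): 4·1+4·4=20≤21, 2·1+4·4=18≤25, objective 38.
(u,v)=(0,4): 4·0+4·4=16≤21, 2·0+4·4=16≤25, objective 36.
Maximum is 45 at (u,v)=(0,5).

45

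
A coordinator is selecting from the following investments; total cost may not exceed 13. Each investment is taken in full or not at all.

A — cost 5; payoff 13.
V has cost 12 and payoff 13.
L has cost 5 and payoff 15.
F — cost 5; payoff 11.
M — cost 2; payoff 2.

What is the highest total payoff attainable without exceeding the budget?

30

Allowing fractional choices, the relaxed optimum would be about 34.6, but investments are indivisible.
A + L + M: cost 5 + 5 + 2 = 12 ≤ 13, payoff 13 + 15 + 2 = 30.
A + L: cost 5 + 5 = 10 ≤ 13, payoff 13 + 15 = 28.
L + F + M: cost 5 + 5 + 2 = 12 ≤ 13, payoff 15 + 11 + 2 = 28.
Best is A, L, and M with total payoff 30.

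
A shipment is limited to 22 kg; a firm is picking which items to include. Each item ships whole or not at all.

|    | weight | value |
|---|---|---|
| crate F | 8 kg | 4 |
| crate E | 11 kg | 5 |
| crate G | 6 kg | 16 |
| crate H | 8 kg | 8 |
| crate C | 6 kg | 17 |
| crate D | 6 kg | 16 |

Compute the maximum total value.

This is a 0-1 knapsack instance.
Take crate G, crate C, and crate D: weight 6 + 6 + 6 = 18 ≤ 22, value 16 + 17 + 16 = 49.
No other feasible combination does better.

49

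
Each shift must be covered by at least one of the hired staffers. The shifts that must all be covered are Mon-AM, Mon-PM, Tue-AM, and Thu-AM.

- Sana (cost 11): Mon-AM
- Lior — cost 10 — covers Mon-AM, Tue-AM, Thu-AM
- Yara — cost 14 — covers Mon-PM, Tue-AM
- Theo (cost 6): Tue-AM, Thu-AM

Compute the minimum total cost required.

Choose Lior and Yara: together they cover Mon-AM, Mon-PM, Tue-AM, Thu-AM — every shift.
Total cost: 10 + 14 = 24.

24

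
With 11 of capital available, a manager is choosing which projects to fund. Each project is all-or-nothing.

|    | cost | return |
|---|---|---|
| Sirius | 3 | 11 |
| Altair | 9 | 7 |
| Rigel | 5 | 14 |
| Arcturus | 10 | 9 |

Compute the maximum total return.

25

Sirius + Rigel: cost 3 + 5 = 8 ≤ 11, return 11 + 14 = 25.
Rigel: cost 5 ≤ 11, return 14.
Sirius: cost 3 ≤ 11, return 11.
Best is Sirius and Rigel with total return 25.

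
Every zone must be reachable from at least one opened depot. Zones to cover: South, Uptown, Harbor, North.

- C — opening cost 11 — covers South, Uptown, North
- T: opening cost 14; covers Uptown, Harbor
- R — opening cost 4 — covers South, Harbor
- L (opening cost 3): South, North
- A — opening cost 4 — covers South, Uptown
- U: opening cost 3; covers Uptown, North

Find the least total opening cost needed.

The greedy cost-per-new-zone heuristic would pick L, U, and R for 10, but a cheaper cover exists.
Choose R and U: together they cover South, Uptown, Harbor, North — every zone.
Total opening cost: 4 + 3 = 7.
No cover costs less than 7.

7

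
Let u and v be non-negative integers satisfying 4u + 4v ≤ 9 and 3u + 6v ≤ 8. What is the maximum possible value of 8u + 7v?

16

Relaxing integrality, the LP optimum is 18.00 at (u,v) = (2.25, 0), which is not an integer point.
(u,v)=(2,0): 4·2+4·0=8≤9, 3·2+6·0=6≤8, objective 16.
(u,v)=(1,0): 4·1+4·0=4≤9, 3·1+6·0=3≤8, objective 8.
The best lattice point is (2,0), giving 16.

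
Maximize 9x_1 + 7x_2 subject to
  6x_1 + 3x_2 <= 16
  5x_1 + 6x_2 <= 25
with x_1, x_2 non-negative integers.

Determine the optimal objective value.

Relaxing integrality, the LP optimum is 32.33 at (x_1,x_2) = (1, 3.33), which is not an integer point.
(x_1,x_2)=(1,3): 6·1+3·3=15≤16, 5·1+6·3=23≤25, objective 30.
(x_1,x_2)=(0,4): 6·0+3·4=12≤16, 5·0+6·4=24≤25, objective 28.
(x_1,x_2)=(1,2): 6·1+3·2=12≤16, 5·1+6·2=17≤25, objective 23.
Maximum is 30 at (x_1,x_2)=(1,3).

30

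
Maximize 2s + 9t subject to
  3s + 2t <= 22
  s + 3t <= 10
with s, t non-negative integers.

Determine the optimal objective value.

The continuous relaxation peaks at (0, 3.33) with value 30.00; rounding to a feasible lattice point costs some objective.
(s,t)=(1,3): 3·1+2·3=9≤22, 1·1+3·3=10≤10, objective 29.
(s,t)=(0,3): 3·0+2·3=6≤22, 1·0+3·3=9≤10, objective 27.
(s,t)=(2,2): 3·2+2·2=10≤22, 1·2+3·2=8≤10, objective 22.
The best lattice point is (1,3), giving 29.

29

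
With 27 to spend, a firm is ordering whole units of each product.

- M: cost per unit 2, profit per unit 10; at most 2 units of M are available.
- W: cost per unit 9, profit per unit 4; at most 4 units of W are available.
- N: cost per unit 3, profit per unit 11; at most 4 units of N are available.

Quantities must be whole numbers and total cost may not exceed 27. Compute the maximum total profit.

2×M, 1×W, and 4×N: cost 25 ≤ 27, profit 2·10 + 1·4 + 4·11 = 68.
2×M and 4×N: cost 16 ≤ 27, profit 2·10 + 4·11 = 64.
Best is 68.

68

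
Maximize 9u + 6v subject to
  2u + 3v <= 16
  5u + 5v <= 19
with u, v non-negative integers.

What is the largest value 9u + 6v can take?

27

Relaxing integrality, the LP optimum is 34.20 at (u,v) = (3.8, 0), which is not an integer point.
(u,v)=(3,0): 2·3+3·0=6≤16, 5·3+5·0=15≤19, objective 27.
(u,v)=(2,1): 2·2+3·1=7≤16, 5·2+5·1=15≤19, objective 24.
(u,v)=(2,0): 2·2+3·0=4≤16, 5·2+5·0=10≤19, objective 18.
Maximum is 27 at (u,v)=(3,0).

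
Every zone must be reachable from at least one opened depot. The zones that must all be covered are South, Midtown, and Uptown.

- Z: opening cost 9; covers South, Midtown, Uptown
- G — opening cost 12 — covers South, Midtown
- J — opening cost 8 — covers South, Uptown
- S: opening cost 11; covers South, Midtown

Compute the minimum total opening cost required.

Z alone covers South, Midtown, Uptown — every zone.
Total opening cost: 9.
No cover costs less than 9.

9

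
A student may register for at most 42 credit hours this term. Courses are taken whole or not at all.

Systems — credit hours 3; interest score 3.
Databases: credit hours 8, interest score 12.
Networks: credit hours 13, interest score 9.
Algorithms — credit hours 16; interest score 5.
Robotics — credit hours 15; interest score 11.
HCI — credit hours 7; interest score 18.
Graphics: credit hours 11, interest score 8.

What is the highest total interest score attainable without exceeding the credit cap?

Treat it as a binary knapsack problem.
Allowing fractional choices, the relaxed optimum would be about 50.5, but courses are indivisible.
Databases + Robotics + HCI + Graphics: credit hours 8 + 15 + 7 + 11 = 41 ≤ 42, interest score 12 + 11 + 18 + 8 = 49.
Systems + Databases + Networks + HCI + Graphics: credit hours 3 + 8 + 13 + 7 + 11 = 42 ≤ 42, interest score 3 + 12 + 9 + 18 + 8 = 50.
Best is Systems, Databases, Networks, HCI, and Graphics with total interest score 50.

50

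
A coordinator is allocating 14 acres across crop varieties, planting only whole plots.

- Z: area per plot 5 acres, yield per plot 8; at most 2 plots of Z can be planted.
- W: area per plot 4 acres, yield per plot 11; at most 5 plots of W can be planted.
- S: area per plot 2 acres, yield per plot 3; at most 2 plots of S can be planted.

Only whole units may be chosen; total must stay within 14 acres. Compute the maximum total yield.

This is a bounded integer knapsack.
W has the best ratio (11/4); taking only W gives at most 3×11 = 33 (stopped by the area limit).
Mixing does better — 3×W and 1×S: area 14 ≤ 14, yield 3·11 + 1·3 = 36.

36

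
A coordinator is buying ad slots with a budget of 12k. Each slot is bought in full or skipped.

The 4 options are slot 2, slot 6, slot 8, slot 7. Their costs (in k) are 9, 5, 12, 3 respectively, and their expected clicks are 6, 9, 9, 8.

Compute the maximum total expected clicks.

17

Take slot 6 and slot 7: cost 5 + 3 = 8 ≤ 12, expected clicks 9 + 8 = 17.
No other feasible combination does better.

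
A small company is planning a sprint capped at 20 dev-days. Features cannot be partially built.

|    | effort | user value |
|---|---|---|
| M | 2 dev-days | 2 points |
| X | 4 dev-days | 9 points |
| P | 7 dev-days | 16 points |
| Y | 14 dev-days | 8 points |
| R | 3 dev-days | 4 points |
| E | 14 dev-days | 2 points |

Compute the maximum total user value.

31

Allowing fractional choices, the relaxed optimum would be about 33.3, but features are indivisible.
X + P + R: effort 4 + 7 + 3 = 14 ≤ 20, user value 9 + 16 + 4 = 29.
M + X + P + R: effort 2 + 4 + 7 + 3 = 16 ≤ 20, user value 2 + 9 + 16 + 4 = 31.
Best is M, X, P, and R with total user value 31.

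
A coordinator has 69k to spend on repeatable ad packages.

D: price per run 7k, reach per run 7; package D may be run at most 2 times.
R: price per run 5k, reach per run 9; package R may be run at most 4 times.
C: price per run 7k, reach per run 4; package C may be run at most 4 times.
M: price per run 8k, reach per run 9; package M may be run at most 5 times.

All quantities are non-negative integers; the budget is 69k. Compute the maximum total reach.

2×D, 3×R, and 5×M: price 69 ≤ 69, reach 2·7 + 3·9 + 5·9 = 86.
1×D, 4×R, and 5×M: price 67 ≤ 69, reach 1·7 + 4·9 + 5·9 = 88.
Best is 88.

88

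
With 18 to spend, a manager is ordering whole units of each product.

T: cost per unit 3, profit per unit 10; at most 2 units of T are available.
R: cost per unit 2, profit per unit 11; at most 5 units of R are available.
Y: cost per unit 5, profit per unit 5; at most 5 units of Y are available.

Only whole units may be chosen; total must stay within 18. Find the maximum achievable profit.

R has the best ratio (11/2); taking only R gives at most 5×11 = 55 (stopped by the supply cap of 5).
Mixing does better — 2×T and 5×R: cost 16 ≤ 18, profit 2·10 + 5·11 = 75.

75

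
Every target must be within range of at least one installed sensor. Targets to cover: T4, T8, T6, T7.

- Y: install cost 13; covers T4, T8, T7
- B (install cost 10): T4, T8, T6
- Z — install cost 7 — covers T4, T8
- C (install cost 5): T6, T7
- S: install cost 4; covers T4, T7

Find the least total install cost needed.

12

This is an integer covering problem.
The greedy cost-per-new-target heuristic would pick S and B for 14, but a cheaper cover exists.
Choose Z and C: together they cover T4, T8, T6, T7 — every target.
Total install cost: 7 + 5 = 12.
No cover costs less than 12.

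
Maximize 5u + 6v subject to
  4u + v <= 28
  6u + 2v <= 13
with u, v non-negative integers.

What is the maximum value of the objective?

36

Relaxing integrality, the LP optimum is 39.00 at (u,v) = (0, 6.5), which is not an integer point.
(u,v)=(0,6) is feasible, giving 36.
(u,v)=(0,5) is feasible, giving 30.
Maximum is 36 at (u,v)=(0,6).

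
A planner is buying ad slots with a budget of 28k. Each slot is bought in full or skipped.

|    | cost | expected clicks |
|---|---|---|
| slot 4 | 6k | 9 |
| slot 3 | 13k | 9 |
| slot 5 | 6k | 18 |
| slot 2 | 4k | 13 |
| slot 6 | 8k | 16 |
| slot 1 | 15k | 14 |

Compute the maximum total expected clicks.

This is a 0-1 knapsack instance.
slot 5 + slot 2 + slot 1: cost 6 + 4 + 15 = 25 ≤ 28, expected clicks 18 + 13 + 14 = 45.
slot 4 + slot 5 + slot 2 + slot 6: cost 6 + 6 + 4 + 8 = 24 ≤ 28, expected clicks 9 + 18 + 13 + 16 = 56.
slot 5 + slot 2 + slot 6: cost 6 + 4 + 8 = 18 ≤ 28, expected clicks 18 + 13 + 16 = 47.
Best is slot 4, slot 5, slot 2, and slot 6 with total expected clicks 56.

56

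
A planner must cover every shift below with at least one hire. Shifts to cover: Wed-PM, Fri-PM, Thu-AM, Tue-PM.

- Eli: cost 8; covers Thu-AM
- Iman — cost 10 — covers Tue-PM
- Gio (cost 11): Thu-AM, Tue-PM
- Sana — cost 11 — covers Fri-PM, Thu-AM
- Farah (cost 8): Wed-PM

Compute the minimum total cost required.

29

The greedy cost-per-new-shift heuristic would pick Gio, Farah, and Sana for 30, but a cheaper cover exists.
Choose Iman, Sana, and Farah: together they cover Wed-PM, Fri-PM, Thu-AM, Tue-PM — every shift.
Total cost: 10 + 11 + 8 = 29.
No cover costs less than 29.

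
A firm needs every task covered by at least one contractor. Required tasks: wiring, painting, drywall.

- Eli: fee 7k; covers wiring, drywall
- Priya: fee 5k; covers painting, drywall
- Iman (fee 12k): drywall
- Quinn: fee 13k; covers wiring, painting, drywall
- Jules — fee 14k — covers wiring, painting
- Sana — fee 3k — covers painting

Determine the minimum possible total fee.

10

The greedy cost-per-new-task heuristic would pick Priya and Eli for 12, but a cheaper cover exists.
Choose Eli and Sana: together they cover wiring, painting, drywall — every task.
Total fee: 7 + 3 = 10.
No cover costs less than 10.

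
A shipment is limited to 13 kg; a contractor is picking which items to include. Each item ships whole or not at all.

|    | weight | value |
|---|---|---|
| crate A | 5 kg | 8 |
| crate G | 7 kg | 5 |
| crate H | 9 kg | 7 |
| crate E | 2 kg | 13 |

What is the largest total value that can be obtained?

crate G + crate E: weight 7 + 2 = 9 ≤ 13, value 5 + 13 = 18.
crate A + crate E: weight 5 + 2 = 7 ≤ 13, value 8 + 13 = 21.
crate H + crate E: weight 9 + 2 = 11 ≤ 13, value 7 + 13 = 20.
Best is crate A and crate E with total value 21.

21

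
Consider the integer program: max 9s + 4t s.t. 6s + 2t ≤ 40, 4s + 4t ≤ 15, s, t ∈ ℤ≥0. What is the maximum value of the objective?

The continuous relaxation peaks at (3.75, 0) with value 33.75; rounding to a feasible lattice point costs some objective.
(s,t)=(3,0): 6·3+2·0=18≤40, 4·3+4·0=12≤15, objective 27.
(s,t)=(2,1): 6·2+2·1=14≤40, 4·2+4·1=12≤15, objective 22.
(s,t)=(2,0): 6·2+2·0=12≤40, 4·2+4·0=8≤15, objective 18.
No feasible integer point exceeds 27.

27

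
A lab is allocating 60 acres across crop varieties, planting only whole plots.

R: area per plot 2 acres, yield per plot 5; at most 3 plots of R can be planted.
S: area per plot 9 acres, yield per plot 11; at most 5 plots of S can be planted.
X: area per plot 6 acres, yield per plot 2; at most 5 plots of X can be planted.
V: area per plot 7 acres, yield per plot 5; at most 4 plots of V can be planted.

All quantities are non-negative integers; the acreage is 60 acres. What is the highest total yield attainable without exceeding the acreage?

Take 3×R, 5×S, and 1×V: area 58 ≤ 60, yield 3·5 + 5·11 + 1·5 = 75.
R has the best ratio (5/2) and is taken to its limit of 3; remaining capacity is filled optimally with the others.

75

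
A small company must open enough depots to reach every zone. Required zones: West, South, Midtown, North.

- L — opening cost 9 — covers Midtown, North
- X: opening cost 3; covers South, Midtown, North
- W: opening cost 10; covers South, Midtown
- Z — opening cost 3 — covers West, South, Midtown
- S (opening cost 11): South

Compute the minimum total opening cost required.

6

This is an integer covering problem.
Choose X and Z: together they cover West, South, Midtown, North — every zone.
Total opening cost: 3 + 3 = 6.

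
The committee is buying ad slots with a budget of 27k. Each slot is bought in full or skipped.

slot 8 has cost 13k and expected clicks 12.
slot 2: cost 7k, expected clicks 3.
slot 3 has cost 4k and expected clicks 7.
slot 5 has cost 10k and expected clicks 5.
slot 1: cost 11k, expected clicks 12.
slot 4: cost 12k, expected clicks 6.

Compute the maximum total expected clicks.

This is an integer program with binary decision variables.
Allowing fractional choices, the relaxed optimum would be about 30.1, but ad slots are indivisible.
slot 3 + slot 1 + slot 4: cost 4 + 11 + 12 = 27 ≤ 27, expected clicks 7 + 12 + 6 = 25.
slot 3 + slot 5 + slot 1: cost 4 + 10 + 11 = 25 ≤ 27, expected clicks 7 + 5 + 12 = 24.
slot 8 + slot 1: cost 13 + 11 = 24 ≤ 27, expected clicks 12 + 12 = 24.
Best is slot 3, slot 1, and slot 4 with total expected clicks 25.

25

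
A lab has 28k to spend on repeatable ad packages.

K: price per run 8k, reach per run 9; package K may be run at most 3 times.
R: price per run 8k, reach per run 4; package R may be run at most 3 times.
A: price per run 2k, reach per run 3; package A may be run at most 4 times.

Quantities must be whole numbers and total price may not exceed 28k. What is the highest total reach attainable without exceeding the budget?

33

This is a bounded integer knapsack.
Take 3×K and 2×A: price 28 ≤ 28, reach 3·9 + 2·3 = 33.
No other integer combination yields more.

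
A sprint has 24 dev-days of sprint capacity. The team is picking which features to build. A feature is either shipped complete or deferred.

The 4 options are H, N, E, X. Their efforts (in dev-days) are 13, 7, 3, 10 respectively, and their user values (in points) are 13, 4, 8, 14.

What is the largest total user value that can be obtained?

27

Allowing fractional choices, the relaxed optimum would be about 33.0, but features are indivisible.
H + X: effort 13 + 10 = 23 ≤ 24, user value 13 + 14 = 27.
N + E + X: effort 7 + 3 + 10 = 20 ≤ 24, user value 4 + 8 + 14 = 26.
Best is H and X with total user value 27.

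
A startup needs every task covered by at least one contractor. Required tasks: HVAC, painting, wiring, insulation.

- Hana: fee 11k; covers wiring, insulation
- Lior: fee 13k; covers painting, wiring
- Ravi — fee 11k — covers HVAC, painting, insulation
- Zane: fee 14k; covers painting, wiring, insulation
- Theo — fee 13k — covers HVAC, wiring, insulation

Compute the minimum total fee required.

22

Choose Hana and Ravi: together they cover HVAC, painting, wiring, insulation — every task.
Total fee: 11 + 11 = 22.
No cover costs less than 22.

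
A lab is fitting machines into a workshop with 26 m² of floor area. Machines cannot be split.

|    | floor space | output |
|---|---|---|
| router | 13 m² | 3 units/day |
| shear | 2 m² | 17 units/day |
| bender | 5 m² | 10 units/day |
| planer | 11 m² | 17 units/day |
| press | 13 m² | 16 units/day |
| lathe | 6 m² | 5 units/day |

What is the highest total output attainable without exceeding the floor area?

shear + bender + press + lathe: floor space 2 + 5 + 13 + 6 = 26 ≤ 26, output 17 + 10 + 16 + 5 = 48.
shear + planer + press: floor space 2 + 11 + 13 = 26 ≤ 26, output 17 + 17 + 16 = 50.
shear + bender + planer + lathe: floor space 2 + 5 + 11 + 6 = 24 ≤ 26, output 17 + 10 + 17 + 5 = 49.
Best is shear, planer, and press with total output 50.

50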